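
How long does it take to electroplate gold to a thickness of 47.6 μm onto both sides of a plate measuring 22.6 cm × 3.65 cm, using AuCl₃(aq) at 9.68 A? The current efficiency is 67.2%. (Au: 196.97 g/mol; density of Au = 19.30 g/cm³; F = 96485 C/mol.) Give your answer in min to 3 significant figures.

Plated area = 2 × 22.6 × 3.65 = 165.0 cm²
Volume = 165.0 × 47.6×10⁻⁴ cm = 0.7854 cm³
m(Au) = 0.7854 × 19.30 = 15.16 g
n(Au) = 15.16 / 196.97 = 0.07697 mol; n(e⁻) = 3 × 0.07697 = 0.2309 mol
Q = 0.2309 × 96485 / 0.672 = 33150 C
t = 33150 / 9.68 = 3425 s = 57.1 min

57.1 min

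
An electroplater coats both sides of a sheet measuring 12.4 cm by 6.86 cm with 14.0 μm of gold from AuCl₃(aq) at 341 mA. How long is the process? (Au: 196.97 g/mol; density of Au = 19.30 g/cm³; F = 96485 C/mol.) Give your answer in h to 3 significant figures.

5.50 h

Plated area = 2 × 12.4 × 6.86 = 170.1 cm²
Volume = 170.1 × 14.0×10⁻⁴ cm = 0.2381 cm³
m(Au) = 0.2381 × 19.30 = 4.595 g
n(Au) = 4.595 / 196.97 = 0.02333 mol; n(e⁻) = 3 × 0.02333 = 0.06999 mol
Q = 0.06999 × 96485 = 6753 C
t = 6753 / 0.341 = 19800 s = 5.50 h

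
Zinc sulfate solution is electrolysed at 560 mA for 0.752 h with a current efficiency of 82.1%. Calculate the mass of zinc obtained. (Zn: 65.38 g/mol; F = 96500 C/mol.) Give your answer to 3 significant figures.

0.422 g

Q = 0.560 × 2707.2 = 1516 C
n(e⁻) = 1516 / 96500 = 0.01571 mol
Zn²⁺ + 2e⁻ → Zn, so theoretical m(Zn) = 0.007855 × 65.38 = 0.5136 g
Actual mass = 82.1% × 0.5136 = 0.422 g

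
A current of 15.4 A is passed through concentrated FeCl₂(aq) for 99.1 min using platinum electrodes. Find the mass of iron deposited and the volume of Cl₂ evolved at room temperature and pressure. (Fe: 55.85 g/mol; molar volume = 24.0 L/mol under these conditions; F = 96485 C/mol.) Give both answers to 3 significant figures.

26.5 g Fe; 11.4 L Cl₂

Q = 15.4 × 5946 = 91570 C; n(e⁻) = 91570 / 96485 = 0.9491 mol
Cathode: Fe²⁺ + 2e⁻ → Fe → n(Fe) = 0.9491/2 = 0.4746 mol → 26.5 g
Anode: 2Cl⁻ → Cl₂ + 2e⁻ → n(Cl₂) = 0.9491/2 = 0.4746 mol → 11.4 L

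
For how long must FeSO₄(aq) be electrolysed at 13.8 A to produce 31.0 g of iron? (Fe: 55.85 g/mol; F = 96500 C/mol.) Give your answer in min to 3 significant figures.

n(Fe) = 31.0 / 55.85 = 0.5551 mol
Fe²⁺ + 2e⁻ → Fe, so n(e⁻) = 2 × 0.5551 = 1.110 mol
Q = 1.110 × 96500 = 1.071×10^5 C
t = Q / I = 1.071×10^5 / 13.8 = 7761 s = 129 min

129 min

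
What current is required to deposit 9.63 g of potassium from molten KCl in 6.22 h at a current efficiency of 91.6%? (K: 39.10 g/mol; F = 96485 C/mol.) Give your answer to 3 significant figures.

1.16 A

n(K) = 9.63 / 39.10 = 0.2463 mol
K⁺ + e⁻ → K, so n(e⁻) = 0.2463 mol
Q = 0.2463 × 96485 / 0.916 = 25940 C
I = Q / t = 25940 / 22392 s = 1.16 A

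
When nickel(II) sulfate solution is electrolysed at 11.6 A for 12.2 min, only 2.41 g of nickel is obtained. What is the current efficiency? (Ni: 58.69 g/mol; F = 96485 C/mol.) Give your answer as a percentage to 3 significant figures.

Q = 11.6 × 732 = 8491 C
n(e⁻) = 8491 / 96485 = 0.08800 mol
Ni²⁺ + 2e⁻ → Ni, so theoretical n(Ni) = 0.04400 mol → 2.582 g
Efficiency = 2.41 / 2.582 = 0.9334 = 93.3%

93.3%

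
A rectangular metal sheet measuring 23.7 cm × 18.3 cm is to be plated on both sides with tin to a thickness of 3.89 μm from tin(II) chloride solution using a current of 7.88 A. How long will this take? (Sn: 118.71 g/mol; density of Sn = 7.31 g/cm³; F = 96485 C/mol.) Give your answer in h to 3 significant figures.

0.141 h

Plated area = 2 × 23.7 × 18.3 = 867.4 cm²
Volume = 867.4 × 3.89×10⁻⁴ cm = 0.3374 cm³
m(Sn) = 0.3374 × 7.31 = 2.466 g
n(Sn) = 2.466 / 118.71 = 0.02077 mol; n(e⁻) = 2 × 0.02077 = 0.04154 mol
Q = 0.04154 × 96485 = 4008 C
t = 4008 / 7.88 = 508.6 s = 0.141 h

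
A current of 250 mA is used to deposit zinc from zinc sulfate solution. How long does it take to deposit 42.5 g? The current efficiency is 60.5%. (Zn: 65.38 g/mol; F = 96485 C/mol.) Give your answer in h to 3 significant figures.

230 h

n(Zn) = 42.5 / 65.38 = 0.6500 mol
Zn²⁺ + 2e⁻ → Zn, so n(e⁻) = 2 × 0.6500 = 1.300 mol
Q = 1.300 × 96485 / 0.605 = 2.073×10^5 C
t = Q / I = 2.073×10^5 / 0.250 = 8.292×10^5 s = 230 h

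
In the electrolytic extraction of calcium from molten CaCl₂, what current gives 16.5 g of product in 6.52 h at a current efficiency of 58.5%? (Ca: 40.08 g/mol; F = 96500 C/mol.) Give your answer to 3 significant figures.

n(Ca) = 16.5 / 40.08 = 0.4117 mol
Ca²⁺ + 2e⁻ → Ca, so n(e⁻) = 2 × 0.4117 = 0.8234 mol
Q = 0.8234 × 96500 / 0.585 = 1.358×10^5 C
I = Q / t = 1.358×10^5 / 23472 s = 5.79 A

5.79 A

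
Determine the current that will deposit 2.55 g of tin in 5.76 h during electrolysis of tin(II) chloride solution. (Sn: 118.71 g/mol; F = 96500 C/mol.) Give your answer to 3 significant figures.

n(Sn) = 2.55 / 118.71 = 0.02148 mol
Sn²⁺ + 2e⁻ → Sn, so n(e⁻) = 2 × 0.02148 = 0.04296 mol
Q = 0.04296 × 96500 = 4146 C
I = Q / t = 4146 / 20736 s = 0.200 A

0.200 A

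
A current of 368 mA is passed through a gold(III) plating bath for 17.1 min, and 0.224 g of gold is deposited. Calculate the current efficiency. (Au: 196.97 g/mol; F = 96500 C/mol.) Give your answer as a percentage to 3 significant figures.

87.2%

Q = 0.368 × 1026 = 377.6 C
n(e⁻) = 377.6 / 96500 = 0.003913 mol
Au³⁺ + 3e⁻ → Au, so theoretical n(Au) = 0.001304 mol → 0.2568 g
Efficiency = 0.224 / 0.2568 = 0.8723 = 87.2%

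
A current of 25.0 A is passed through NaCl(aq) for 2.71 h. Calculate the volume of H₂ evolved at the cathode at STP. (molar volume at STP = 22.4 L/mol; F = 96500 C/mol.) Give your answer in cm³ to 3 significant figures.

Q = 25.0 A × 9756 s = 2.439×10^5 C
Moles of electrons = 2.439×10^5 / 96500 = 2.527 mol
2H⁺ + 2e⁻ → H₂, so n(H₂) = 2.527 / 2 = 1.264 mol
V = 1.264 × 22.4 = 28.31 L
= 28300 cm³

28300 cm³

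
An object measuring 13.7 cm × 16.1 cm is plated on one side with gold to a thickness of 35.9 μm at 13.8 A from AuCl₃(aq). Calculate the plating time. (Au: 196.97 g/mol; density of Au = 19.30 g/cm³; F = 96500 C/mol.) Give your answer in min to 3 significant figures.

Plated area = 13.7 × 16.1 = 220.6 cm²
Volume = 220.6 × 35.9×10⁻⁴ cm = 0.7920 cm³
m(Au) = 0.7920 × 19.30 = 15.29 g
n(Au) = 15.29 / 196.97 = 0.07763 mol; n(e⁻) = 3 × 0.07763 = 0.2329 mol
Q = 0.2329 × 96500 = 22470 C
t = 22470 / 13.8 = 1628 s = 27.1 min

27.1 min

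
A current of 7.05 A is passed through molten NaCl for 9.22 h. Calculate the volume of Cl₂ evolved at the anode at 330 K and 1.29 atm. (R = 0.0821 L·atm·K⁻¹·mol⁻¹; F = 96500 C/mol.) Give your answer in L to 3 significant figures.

Q = It = 7.05 × 33192 = 2.340×10^5 C
n(e⁻) = Q/F = 2.340×10^5/96500 = 2.425 mol
2Cl⁻ → Cl₂ + 2e⁻, so n(Cl₂) = 2.425 / 2 = 1.213 mol
V = nRT/P = 1.213 × 0.0821 × 330 / 1.29 = 25.48 L

25.5 L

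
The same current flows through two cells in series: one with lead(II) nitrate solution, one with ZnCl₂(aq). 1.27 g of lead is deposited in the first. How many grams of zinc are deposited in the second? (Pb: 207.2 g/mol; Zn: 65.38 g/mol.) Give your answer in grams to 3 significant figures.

n(Pb) = 1.27 / 207.2 = 0.006129 mol
Pb²⁺ + 2e⁻ → Pb, so n(e⁻) = 2 × 0.006129 = 0.01226 mol
In series, the same 0.01226 mol of electrons flows through the second cell.
Zn²⁺ + 2e⁻ → Zn, so n(Zn) = 0.01226 / 2 = 0.006130 mol
m(Zn) = 0.006130 × 65.38 = 0.401 g

0.401 g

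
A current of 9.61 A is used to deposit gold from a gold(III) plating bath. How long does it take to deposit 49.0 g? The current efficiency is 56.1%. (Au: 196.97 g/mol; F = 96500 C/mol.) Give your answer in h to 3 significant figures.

3.71 h

n(Au) = 49.0 / 196.97 = 0.2488 mol
Au³⁺ + 3e⁻ → Au, so n(e⁻) = 3 × 0.2488 = 0.7464 mol
Q = 0.7464 × 96500 / 0.561 = 1.284×10^5 C
t = Q / I = 1.284×10^5 / 9.61 = 13360 s = 3.71 h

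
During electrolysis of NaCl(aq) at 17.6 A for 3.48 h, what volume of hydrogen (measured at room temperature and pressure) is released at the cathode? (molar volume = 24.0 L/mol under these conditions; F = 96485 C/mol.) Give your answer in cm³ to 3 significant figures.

27400 cm³

Q = 17.6 A × 12528 s = 2.205×10^5 C
n(e⁻) = Q/F = 2.205×10^5/96485 = 2.285 mol
2H⁺ + 2e⁻ → H₂, so n(H₂) = 2.285 / 2 = 1.143 mol
V = 1.143 × 24.0 = 27.43 L
= 27400 cm³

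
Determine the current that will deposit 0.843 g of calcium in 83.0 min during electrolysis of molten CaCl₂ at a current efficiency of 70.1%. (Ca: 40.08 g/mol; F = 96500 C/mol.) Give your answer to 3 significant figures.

n(Ca) = 0.843 / 40.08 = 0.02103 mol
Ca²⁺ + 2e⁻ → Ca, so n(e⁻) = 2 × 0.02103 = 0.04206 mol
Q = 0.04206 × 96500 / 0.701 = 5790 C
I = Q / t = 5790 / 4980 s = 1.16 A

1.16 A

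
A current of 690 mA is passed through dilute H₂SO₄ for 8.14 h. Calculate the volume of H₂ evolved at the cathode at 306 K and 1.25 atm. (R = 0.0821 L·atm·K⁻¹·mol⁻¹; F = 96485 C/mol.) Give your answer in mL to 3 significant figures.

2110 mL

Q = 0.690 A × 29304 s = 20220 C
Moles of electrons = 20220 / 96485 = 0.2096 mol
2H⁺ + 2e⁻ → H₂, so n(H₂) = 0.2096 / 2 = 0.1048 mol
V = nRT/P = 0.1048 × 0.0821 × 306 / 1.25 = 2.106 L
= 2110 mL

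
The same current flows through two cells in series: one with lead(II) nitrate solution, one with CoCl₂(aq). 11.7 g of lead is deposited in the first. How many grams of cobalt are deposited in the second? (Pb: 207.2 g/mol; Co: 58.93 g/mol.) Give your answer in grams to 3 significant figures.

n(Pb) = 11.7 / 207.2 = 0.05647 mol
Pb²⁺ + 2e⁻ → Pb, so n(e⁻) = 2 × 0.05647 = 0.1129 mol
Same current for the same time ⇒ same n(e⁻) = 0.1129 mol in both cells.
Co²⁺ + 2e⁻ → Co, so n(Co) = 0.1129 / 2 = 0.05645 mol
m(Co) = 0.05645 × 58.93 = 3.33 g

3.33 g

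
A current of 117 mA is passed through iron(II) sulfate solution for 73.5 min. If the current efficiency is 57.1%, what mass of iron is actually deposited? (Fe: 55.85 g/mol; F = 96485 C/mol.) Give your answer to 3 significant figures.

Q = 0.117 × 4410 = 516.0 C
n(e⁻) = 516.0 / 96485 = 0.005348 mol
Fe²⁺ + 2e⁻ → Fe, so theoretical m(Fe) = 0.002674 × 55.85 = 0.1493 g
Actual mass = 57.1% × 0.1493 = 0.0853 g

0.0853 g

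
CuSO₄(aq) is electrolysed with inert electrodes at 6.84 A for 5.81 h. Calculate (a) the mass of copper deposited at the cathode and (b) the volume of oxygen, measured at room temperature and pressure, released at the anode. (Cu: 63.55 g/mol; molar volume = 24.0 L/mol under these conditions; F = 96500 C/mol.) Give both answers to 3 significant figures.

Q = 6.84 × 20916 = 1.431×10^5 C; n(e⁻) = 1.431×10^5 / 96500 = 1.483 mol
Cathode: Cu²⁺ + 2e⁻ → Cu → n(Cu) = 1.483/2 = 0.7415 mol → 47.1 g
Anode: 2H₂O → O₂ + 4H⁺ + 4e⁻ → n(O₂) = 1.483/4 = 0.3708 mol → 8.90 L

47.1 g Cu; 8.90 L O₂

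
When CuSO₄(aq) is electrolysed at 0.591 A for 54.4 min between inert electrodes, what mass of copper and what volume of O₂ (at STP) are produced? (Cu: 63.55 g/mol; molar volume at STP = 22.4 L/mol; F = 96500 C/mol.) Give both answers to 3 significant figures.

Q = 0.591 × 3264 = 1929 C; n(e⁻) = 1929 / 96500 = 0.01999 mol
Cathode: Cu²⁺ + 2e⁻ → Cu → n(Cu) = 0.01999/2 = 0.009995 mol → 0.635 g
Anode: 2H₂O → O₂ + 4H⁺ + 4e⁻ → n(O₂) = 0.01999/4 = 0.004998 mol → 0.112 L

0.635 g Cu; 0.112 L O₂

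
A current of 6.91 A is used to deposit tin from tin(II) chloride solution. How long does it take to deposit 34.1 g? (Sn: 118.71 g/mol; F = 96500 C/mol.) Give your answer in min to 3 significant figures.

134 min

n(Sn) = 34.1 / 118.71 = 0.2873 mol
Sn²⁺ + 2e⁻ → Sn, so n(e⁻) = 2 × 0.2873 = 0.5746 mol
Q = 0.5746 × 96500 = 55450 C
t = Q / I = 55450 / 6.91 = 8025 s = 134 min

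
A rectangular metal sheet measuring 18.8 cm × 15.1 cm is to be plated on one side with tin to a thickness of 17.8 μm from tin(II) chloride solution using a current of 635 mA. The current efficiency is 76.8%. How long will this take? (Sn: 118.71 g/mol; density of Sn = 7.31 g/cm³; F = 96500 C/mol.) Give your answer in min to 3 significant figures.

Plated area = 18.8 × 15.1 = 283.9 cm²
Volume = 283.9 × 17.8×10⁻⁴ cm = 0.5053 cm³
m(Sn) = 0.5053 × 7.31 = 3.694 g
n(Sn) = 3.694 / 118.71 = 0.03112 mol; n(e⁻) = 2 × 0.03112 = 0.06224 mol
Q = 0.06224 × 96500 / 0.768 = 7821 C
t = 7821 / 0.635 = 12320 s = 205 min

205 min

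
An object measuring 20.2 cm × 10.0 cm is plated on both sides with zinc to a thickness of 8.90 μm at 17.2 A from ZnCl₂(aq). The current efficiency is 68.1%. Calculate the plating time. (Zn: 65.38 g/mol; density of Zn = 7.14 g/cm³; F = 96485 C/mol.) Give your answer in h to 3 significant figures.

0.180 h

Plated area = 2 × 20.2 × 10.0 = 404.0 cm²
Volume = 404.0 × 8.90×10⁻⁴ cm = 0.3596 cm³
m(Zn) = 0.3596 × 7.14 = 2.568 g
n(Zn) = 2.568 / 65.38 = 0.03928 mol; n(e⁻) = 2 × 0.03928 = 0.07856 mol
Q = 0.07856 × 96485 / 0.681 = 11130 C
t = 11130 / 17.2 = 647.1 s = 0.180 h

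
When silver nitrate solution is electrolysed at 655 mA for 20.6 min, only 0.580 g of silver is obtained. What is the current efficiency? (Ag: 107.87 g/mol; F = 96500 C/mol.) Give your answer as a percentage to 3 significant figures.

Q = 0.655 × 1236 = 809.6 C
n(e⁻) = 809.6 / 96500 = 0.008390 mol
Ag⁺ + e⁻ → Ag, so theoretical n(Ag) = 0.008390 mol → 0.9050 g
Efficiency = 0.580 / 0.9050 = 0.6409 = 64.1%

64.1%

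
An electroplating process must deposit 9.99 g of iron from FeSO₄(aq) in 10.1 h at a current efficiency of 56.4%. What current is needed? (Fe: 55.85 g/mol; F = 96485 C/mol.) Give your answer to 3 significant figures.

n(Fe) = 9.99 / 55.85 = 0.1789 mol
Fe²⁺ + 2e⁻ → Fe, so n(e⁻) = 2 × 0.1789 = 0.3578 mol
Q = 0.3578 × 96485 / 0.564 = 61210 C
I = Q / t = 61210 / 36360 s = 1.68 A

1.68 A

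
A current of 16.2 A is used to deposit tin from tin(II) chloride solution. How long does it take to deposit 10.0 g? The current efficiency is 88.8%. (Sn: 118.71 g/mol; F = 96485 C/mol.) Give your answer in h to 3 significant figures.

n(Sn) = 10.0 / 118.71 = 0.08424 mol
Sn²⁺ + 2e⁻ → Sn, so n(e⁻) = 2 × 0.08424 = 0.1685 mol
Q = 0.1685 × 96485 / 0.888 = 18310 C
t = Q / I = 18310 / 16.2 = 1130 s = 0.314 h

0.314 h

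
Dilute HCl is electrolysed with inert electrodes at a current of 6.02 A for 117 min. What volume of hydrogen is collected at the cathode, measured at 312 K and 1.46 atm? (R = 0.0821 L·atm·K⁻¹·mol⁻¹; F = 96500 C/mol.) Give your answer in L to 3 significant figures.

Q = It = 6.02 × 7020 = 42260 C
Moles of electrons = 42260 / 96500 = 0.4379 mol
2H⁺ + 2e⁻ → H₂, so n(H₂) = 0.4379 / 2 = 0.2190 mol
V = nRT/P = 0.2190 × 0.0821 × 312 / 1.46 = 3.842 L

3.84 L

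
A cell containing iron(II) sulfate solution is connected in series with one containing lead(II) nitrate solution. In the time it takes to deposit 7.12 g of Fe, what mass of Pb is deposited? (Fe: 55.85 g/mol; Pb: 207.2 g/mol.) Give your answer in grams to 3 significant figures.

26.4 g

n(Fe) = 7.12 / 55.85 = 0.1275 mol
Fe²⁺ + 2e⁻ → Fe, so n(e⁻) = 2 × 0.1275 = 0.2550 mol
Same current for the same time ⇒ same n(e⁻) = 0.2550 mol in both cells.
Pb²⁺ + 2e⁻ → Pb, so n(Pb) = 0.2550 / 2 = 0.1275 mol
m(Pb) = 0.1275 × 207.2 = 26.4 g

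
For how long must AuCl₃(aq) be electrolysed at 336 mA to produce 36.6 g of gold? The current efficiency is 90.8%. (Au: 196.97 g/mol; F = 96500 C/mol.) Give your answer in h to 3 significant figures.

n(Au) = 36.6 / 196.97 = 0.1858 mol
Au³⁺ + 3e⁻ → Au, so n(e⁻) = 3 × 0.1858 = 0.5574 mol
Q = 0.5574 × 96500 / 0.908 = 59240 C
t = Q / I = 59240 / 0.336 = 1.763×10^5 s = 49.0 h

49.0 h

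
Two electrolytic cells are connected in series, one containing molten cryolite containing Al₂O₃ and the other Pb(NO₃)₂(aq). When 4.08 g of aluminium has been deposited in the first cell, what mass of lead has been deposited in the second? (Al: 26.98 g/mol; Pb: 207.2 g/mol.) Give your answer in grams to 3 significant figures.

n(Al) = 4.08 / 26.98 = 0.1512 mol
Al³⁺ + 3e⁻ → Al, so n(e⁻) = 3 × 0.1512 = 0.4536 mol
The cells are in series, so the same charge (and hence the same n(e⁻) = 0.4536 mol) passes through both.
Pb²⁺ + 2e⁻ → Pb, so n(Pb) = 0.4536 / 2 = 0.2268 mol
m(Pb) = 0.2268 × 207.2 = 47.0 g

47.0 g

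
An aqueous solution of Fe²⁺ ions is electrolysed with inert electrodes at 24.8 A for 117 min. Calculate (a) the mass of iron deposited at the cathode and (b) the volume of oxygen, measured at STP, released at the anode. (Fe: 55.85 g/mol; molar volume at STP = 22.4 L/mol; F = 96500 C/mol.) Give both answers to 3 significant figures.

Q = 24.8 × 7020 = 1.741×10^5 C; n(e⁻) = 1.741×10^5 / 96500 = 1.804 mol
Cathode: Fe²⁺ + 2e⁻ → Fe → n(Fe) = 1.804/2 = 0.9020 mol → 50.4 g
Anode: 2H₂O → O₂ + 4H⁺ + 4e⁻ → n(O₂) = 1.804/4 = 0.4510 mol → 10.1 L

50.4 g Fe; 10.1 L O₂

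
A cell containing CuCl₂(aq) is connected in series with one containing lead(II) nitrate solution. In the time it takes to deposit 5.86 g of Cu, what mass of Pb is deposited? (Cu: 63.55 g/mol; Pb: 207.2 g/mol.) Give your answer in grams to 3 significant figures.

n(Cu) = 5.86 / 63.55 = 0.09221 mol
Cu²⁺ + 2e⁻ → Cu, so n(e⁻) = 2 × 0.09221 = 0.1844 mol
In series, the same 0.1844 mol of electrons flows through the second cell.
Pb²⁺ + 2e⁻ → Pb, so n(Pb) = 0.1844 / 2 = 0.09220 mol
m(Pb) = 0.09220 × 207.2 = 19.1 g

19.1 g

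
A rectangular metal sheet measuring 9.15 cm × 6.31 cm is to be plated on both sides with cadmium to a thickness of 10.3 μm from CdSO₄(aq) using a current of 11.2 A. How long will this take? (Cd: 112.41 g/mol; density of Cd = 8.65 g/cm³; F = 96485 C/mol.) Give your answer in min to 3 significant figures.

2.63 min

Plated area = 2 × 9.15 × 6.31 = 115.5 cm²
Volume = 115.5 × 10.3×10⁻⁴ cm = 0.1190 cm³
m(Cd) = 0.1190 × 8.65 = 1.029 g
n(Cd) = 1.029 / 112.41 = 0.009154 mol; n(e⁻) = 2 × 0.009154 = 0.01831 mol
Q = 0.01831 × 96485 = 1767 C
t = 1767 / 11.2 = 157.8 s = 2.63 min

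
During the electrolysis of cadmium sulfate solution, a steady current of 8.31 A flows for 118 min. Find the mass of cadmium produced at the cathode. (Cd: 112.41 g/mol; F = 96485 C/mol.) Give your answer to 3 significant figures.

Q = 8.31 A × 7080 s = 58830 C
n(e⁻) = 58830 / 96485 = 0.6097 mol
Cd²⁺ + 2e⁻ → Cd, so n(Cd) = 0.6097 / 2 = 0.3049 mol
m = 0.3049 × 112.41 = 34.3 g

34.3 g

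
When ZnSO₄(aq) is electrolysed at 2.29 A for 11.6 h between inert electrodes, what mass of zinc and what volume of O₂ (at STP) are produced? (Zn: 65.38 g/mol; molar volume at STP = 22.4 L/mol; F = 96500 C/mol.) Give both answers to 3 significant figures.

Q = 2.29 × 41760 = 95630 C; n(e⁻) = 95630 / 96500 = 0.9910 mol
Cathode: Zn²⁺ + 2e⁻ → Zn → n(Zn) = 0.9910/2 = 0.4955 mol → 32.4 g
Anode: 2H₂O → O₂ + 4H⁺ + 4e⁻ → n(O₂) = 0.9910/4 = 0.2478 mol → 5.55 L

32.4 g Zn; 5.55 L O₂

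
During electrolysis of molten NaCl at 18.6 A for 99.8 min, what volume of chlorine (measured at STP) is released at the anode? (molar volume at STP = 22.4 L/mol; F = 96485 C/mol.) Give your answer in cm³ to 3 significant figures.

Charge passed = 18.6 × 5988 = 1.114×10^5 C
Moles of electrons = 1.114×10^5 / 96485 = 1.155 mol
2Cl⁻ → Cl₂ + 2e⁻, so n(Cl₂) = 1.155 / 2 = 0.5775 mol
V = 0.5775 × 22.4 = 12.94 L
= 12900 cm³

12900 cm³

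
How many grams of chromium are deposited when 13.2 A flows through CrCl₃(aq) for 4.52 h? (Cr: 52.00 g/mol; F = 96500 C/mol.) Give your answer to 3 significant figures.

38.6 g

Q = It = 13.2 × 16272 = 2.148×10^5 C
Moles of electrons = 2.148×10^5 / 96500 = 2.226 mol
Cr³⁺ + 3e⁻ → Cr, so n(Cr) = 2.226 / 3 = 0.7420 mol
m = 0.7420 × 52.00 = 38.6 g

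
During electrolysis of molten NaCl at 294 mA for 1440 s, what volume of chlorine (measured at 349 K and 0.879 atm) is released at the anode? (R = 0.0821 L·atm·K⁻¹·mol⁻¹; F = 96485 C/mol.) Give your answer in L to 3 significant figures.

0.0715 L

Q = It = 0.294 × 1440 = 423.4 C
n(e⁻) = 423.4 / 96485 = 0.004388 mol
2Cl⁻ → Cl₂ + 2e⁻, so n(Cl₂) = 0.004388 / 2 = 0.002194 mol
V = nRT/P = 0.002194 × 0.0821 × 349 / 0.879 = 0.07152 L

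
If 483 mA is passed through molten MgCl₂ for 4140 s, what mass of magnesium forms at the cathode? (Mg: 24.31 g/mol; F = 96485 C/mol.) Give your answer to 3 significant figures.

0.252 g

Charge passed = 0.483 × 4140 = 2000 C
n(e⁻) = Q/F = 2000/96485 = 0.02073 mol
Mg²⁺ + 2e⁻ → Mg, so n(Mg) = 0.02073 / 2 = 0.01037 mol
m = 0.01037 × 24.31 = 0.252 g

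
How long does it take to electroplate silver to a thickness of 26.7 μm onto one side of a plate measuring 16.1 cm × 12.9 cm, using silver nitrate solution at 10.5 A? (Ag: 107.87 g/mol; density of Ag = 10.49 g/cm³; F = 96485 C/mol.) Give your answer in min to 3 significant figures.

8.26 min

Plated area = 16.1 × 12.9 = 207.7 cm²
Volume = 207.7 × 26.7×10⁻⁴ cm = 0.5546 cm³
m(Ag) = 0.5546 × 10.49 = 5.818 g
n(Ag) = 5.818 / 107.87 = 0.05394 mol; n(e⁻) = 0.05394 mol
Q = 0.05394 × 96485 = 5204 C
t = 5204 / 10.5 = 495.6 s = 8.26 min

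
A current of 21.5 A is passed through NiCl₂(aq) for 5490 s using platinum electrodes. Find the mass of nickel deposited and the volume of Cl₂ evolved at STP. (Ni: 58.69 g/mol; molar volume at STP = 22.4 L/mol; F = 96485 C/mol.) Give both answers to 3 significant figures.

35.9 g Ni; 13.7 L Cl₂

Q = 21.5 × 5490 = 1.180×10^5 C; n(e⁻) = 1.180×10^5 / 96485 = 1.223 mol
Cathode: Ni²⁺ + 2e⁻ → Ni → n(Ni) = 1.223/2 = 0.6115 mol → 35.9 g
Anode: 2Cl⁻ → Cl₂ + 2e⁻ → n(Cl₂) = 1.223/2 = 0.6115 mol → 13.7 L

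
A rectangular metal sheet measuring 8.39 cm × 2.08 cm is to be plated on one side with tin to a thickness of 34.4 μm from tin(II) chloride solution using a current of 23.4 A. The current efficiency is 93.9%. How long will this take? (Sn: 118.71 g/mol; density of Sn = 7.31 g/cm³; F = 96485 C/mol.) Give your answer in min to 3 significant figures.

0.541 min

Plated area = 8.39 × 2.08 = 17.45 cm²
Volume = 17.45 × 34.4×10⁻⁴ cm = 0.06003 cm³
m(Sn) = 0.06003 × 7.31 = 0.4388 g
n(Sn) = 0.4388 / 118.71 = 0.003696 mol; n(e⁻) = 2 × 0.003696 = 0.007392 mol
Q = 0.007392 × 96485 / 0.939 = 759.5 C
t = 759.5 / 23.4 = 32.46 s = 0.541 min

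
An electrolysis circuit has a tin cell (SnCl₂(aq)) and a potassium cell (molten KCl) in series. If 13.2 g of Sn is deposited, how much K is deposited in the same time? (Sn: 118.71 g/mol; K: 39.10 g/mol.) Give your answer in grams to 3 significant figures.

8.70 g

n(Sn) = 13.2 / 118.71 = 0.1112 mol
Sn²⁺ + 2e⁻ → Sn, so n(e⁻) = 2 × 0.1112 = 0.2224 mol
Same current for the same time ⇒ same n(e⁻) = 0.2224 mol in both cells.
K⁺ + e⁻ → K, so n(K) = 0.2224 mol
m(K) = 0.2224 × 39.10 = 8.70 g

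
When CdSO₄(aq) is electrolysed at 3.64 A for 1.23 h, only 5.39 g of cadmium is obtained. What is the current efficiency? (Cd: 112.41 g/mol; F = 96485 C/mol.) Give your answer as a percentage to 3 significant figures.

Q = 3.64 × 4428 = 16120 C
n(e⁻) = 16120 / 96485 = 0.1671 mol
Cd²⁺ + 2e⁻ → Cd, so theoretical n(Cd) = 0.08355 mol → 9.392 g
Efficiency = 5.39 / 9.392 = 0.5739 = 57.4%

57.4%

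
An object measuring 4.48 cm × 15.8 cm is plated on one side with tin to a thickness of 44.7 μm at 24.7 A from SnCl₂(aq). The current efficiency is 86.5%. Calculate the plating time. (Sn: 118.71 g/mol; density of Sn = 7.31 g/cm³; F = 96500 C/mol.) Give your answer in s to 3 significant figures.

176 s

Plated area = 4.48 × 15.8 = 70.78 cm²
Volume = 70.78 × 44.7×10⁻⁴ cm = 0.3164 cm³
m(Sn) = 0.3164 × 7.31 = 2.313 g
n(Sn) = 2.313 / 118.71 = 0.01948 mol; n(e⁻) = 2 × 0.01948 = 0.03896 mol
Q = 0.03896 × 96500 / 0.865 = 4346 C
t = 4346 / 24.7 = 176.0 s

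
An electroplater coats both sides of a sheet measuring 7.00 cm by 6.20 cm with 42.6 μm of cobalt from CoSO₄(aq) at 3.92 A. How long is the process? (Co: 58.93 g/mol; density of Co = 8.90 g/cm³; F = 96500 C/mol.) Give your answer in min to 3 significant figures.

Plated area = 2 × 7.00 × 6.20 = 86.80 cm²
Volume = 86.80 × 42.6×10⁻⁴ cm = 0.3698 cm³
m(Co) = 0.3698 × 8.90 = 3.291 g
n(Co) = 3.291 / 58.93 = 0.05585 mol; n(e⁻) = 2 × 0.05585 = 0.1117 mol
Q = 0.1117 × 96500 = 10780 C
t = 10780 / 3.92 = 2750 s = 45.8 min

45.8 min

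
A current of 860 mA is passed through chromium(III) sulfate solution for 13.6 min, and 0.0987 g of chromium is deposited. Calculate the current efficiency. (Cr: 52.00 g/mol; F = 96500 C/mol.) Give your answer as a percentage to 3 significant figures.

78.3%

Q = 0.860 × 816 = 701.8 C
n(e⁻) = 701.8 / 96500 = 0.007273 mol
Cr³⁺ + 3e⁻ → Cr, so theoretical n(Cr) = 0.002424 mol → 0.1260 g
Efficiency = 0.0987 / 0.1260 = 0.7833 = 78.3%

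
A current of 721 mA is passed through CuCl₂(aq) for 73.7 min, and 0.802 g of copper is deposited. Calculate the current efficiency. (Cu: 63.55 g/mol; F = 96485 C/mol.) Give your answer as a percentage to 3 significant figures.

Q = 0.721 × 4422 = 3188 C
n(e⁻) = 3188 / 96485 = 0.03304 mol
Cu²⁺ + 2e⁻ → Cu, so theoretical n(Cu) = 0.01652 mol → 1.050 g
Efficiency = 0.802 / 1.050 = 0.7638 = 76.4%

76.4%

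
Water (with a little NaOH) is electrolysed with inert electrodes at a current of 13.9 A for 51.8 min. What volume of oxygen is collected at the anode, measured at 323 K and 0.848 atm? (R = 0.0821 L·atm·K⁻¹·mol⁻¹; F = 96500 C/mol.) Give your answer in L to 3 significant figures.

3.50 L

Q = 13.9 A × 3108 s = 43200 C
n(e⁻) = 43200 / 96500 = 0.4477 mol
2H₂O → O₂ + 4H⁺ + 4e⁻, so n(O₂) = 0.4477 / 4 = 0.1119 mol
V = nRT/P = 0.1119 × 0.0821 × 323 / 0.848 = 3.499 L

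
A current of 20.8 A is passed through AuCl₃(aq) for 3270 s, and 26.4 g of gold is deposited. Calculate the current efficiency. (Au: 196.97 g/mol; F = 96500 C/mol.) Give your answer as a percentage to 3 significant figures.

57.0%

Q = 20.8 × 3270 = 68020 C
n(e⁻) = 68020 / 96500 = 0.7049 mol
Au³⁺ + 3e⁻ → Au, so theoretical n(Au) = 0.2350 mol → 46.29 g
Efficiency = 26.4 / 46.29 = 0.5703 = 57.0%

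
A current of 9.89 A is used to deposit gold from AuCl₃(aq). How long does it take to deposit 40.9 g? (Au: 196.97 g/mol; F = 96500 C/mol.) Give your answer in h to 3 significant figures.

1.69 h

n(Au) = 40.9 / 196.97 = 0.2076 mol
Au³⁺ + 3e⁻ → Au, so n(e⁻) = 3 × 0.2076 = 0.6228 mol
Q = 0.6228 × 96500 = 60100 C
t = Q / I = 60100 / 9.89 = 6077 s = 1.69 h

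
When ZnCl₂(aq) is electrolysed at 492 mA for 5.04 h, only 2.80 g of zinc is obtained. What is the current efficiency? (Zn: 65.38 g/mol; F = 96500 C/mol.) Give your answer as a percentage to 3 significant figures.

92.6%

Q = 0.492 × 18144 = 8927 C
n(e⁻) = 8927 / 96500 = 0.09251 mol
Zn²⁺ + 2e⁻ → Zn, so theoretical n(Zn) = 0.04626 mol → 3.024 g
Efficiency = 2.80 / 3.024 = 0.9259 = 92.6%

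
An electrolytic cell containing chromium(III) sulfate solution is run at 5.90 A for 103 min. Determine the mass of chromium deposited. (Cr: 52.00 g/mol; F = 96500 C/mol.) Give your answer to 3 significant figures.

6.55 g

Q = It = 5.90 × 6180 = 36460 C
n(e⁻) = 36460 / 96500 = 0.3778 mol
Cr³⁺ + 3e⁻ → Cr, so n(Cr) = 0.3778 / 3 = 0.1259 mol
m = 0.1259 × 52.00 = 6.55 g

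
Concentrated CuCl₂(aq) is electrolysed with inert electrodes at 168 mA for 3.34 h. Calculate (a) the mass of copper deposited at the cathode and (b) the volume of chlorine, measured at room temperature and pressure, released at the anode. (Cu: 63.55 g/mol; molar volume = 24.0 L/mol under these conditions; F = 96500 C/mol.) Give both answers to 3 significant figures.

Q = 0.168 × 12024 = 2020 C; n(e⁻) = 2020 / 96500 = 0.02093 mol
Cathode: Cu²⁺ + 2e⁻ → Cu → n(Cu) = 0.02093/2 = 0.01047 mol → 0.665 g
Anode: 2Cl⁻ → Cl₂ + 2e⁻ → n(Cl₂) = 0.02093/2 = 0.01047 mol → 0.251 L

0.665 g Cu; 0.251 L Cl₂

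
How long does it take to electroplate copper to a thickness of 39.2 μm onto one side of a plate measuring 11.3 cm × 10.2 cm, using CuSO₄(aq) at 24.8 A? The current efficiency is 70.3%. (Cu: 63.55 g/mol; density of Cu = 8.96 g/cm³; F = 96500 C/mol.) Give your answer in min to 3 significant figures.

11.8 min

Plated area = 11.3 × 10.2 = 115.3 cm²
Volume = 115.3 × 39.2×10⁻⁴ cm = 0.4520 cm³
m(Cu) = 0.4520 × 8.96 = 4.050 g
n(Cu) = 4.050 / 63.55 = 0.06373 mol; n(e⁻) = 2 × 0.06373 = 0.1275 mol
Q = 0.1275 × 96500 / 0.703 = 17500 C
t = 17500 / 24.8 = 705.6 s = 11.8 min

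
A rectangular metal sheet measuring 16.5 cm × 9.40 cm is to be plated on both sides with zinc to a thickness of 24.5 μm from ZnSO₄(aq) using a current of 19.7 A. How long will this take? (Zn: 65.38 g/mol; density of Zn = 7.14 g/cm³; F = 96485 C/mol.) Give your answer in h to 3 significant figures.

0.226 h

Plated area = 2 × 16.5 × 9.40 = 310.2 cm²
Volume = 310.2 × 24.5×10⁻⁴ cm = 0.7600 cm³
m(Zn) = 0.7600 × 7.14 = 5.426 g
n(Zn) = 5.426 / 65.38 = 0.08299 mol; n(e⁻) = 2 × 0.08299 = 0.1660 mol
Q = 0.1660 × 96485 = 16020 C
t = 16020 / 19.7 = 813.2 s = 0.226 h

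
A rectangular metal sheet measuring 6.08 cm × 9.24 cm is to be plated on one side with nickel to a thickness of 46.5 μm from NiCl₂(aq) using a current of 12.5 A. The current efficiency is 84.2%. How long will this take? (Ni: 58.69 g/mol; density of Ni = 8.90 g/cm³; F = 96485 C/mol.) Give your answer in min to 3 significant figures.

Plated area = 6.08 × 9.24 = 56.18 cm²
Volume = 56.18 × 46.5×10⁻⁴ cm = 0.2612 cm³
m(Ni) = 0.2612 × 8.90 = 2.325 g
n(Ni) = 2.325 / 58.69 = 0.03961 mol; n(e⁻) = 2 × 0.03961 = 0.07922 mol
Q = 0.07922 × 96485 / 0.842 = 9078 C
t = 9078 / 12.5 = 726.2 s = 12.1 min

12.1 min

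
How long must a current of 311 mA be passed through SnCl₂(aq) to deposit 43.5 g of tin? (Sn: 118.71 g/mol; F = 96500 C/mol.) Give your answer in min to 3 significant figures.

3790 min

n(Sn) = 43.5 / 118.71 = 0.3664 mol
Sn²⁺ + 2e⁻ → Sn, so n(e⁻) = 2 × 0.3664 = 0.7328 mol
Q = 0.7328 × 96500 = 70720 C
t = Q / I = 70720 / 0.311 = 2.274×10^5 s = 3790 min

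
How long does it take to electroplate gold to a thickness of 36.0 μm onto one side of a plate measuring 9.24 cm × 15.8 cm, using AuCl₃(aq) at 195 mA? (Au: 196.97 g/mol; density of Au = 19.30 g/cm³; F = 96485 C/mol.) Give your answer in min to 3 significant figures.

1270 min

Plated area = 9.24 × 15.8 = 146.0 cm²
Volume = 146.0 × 36.0×10⁻⁴ cm = 0.5256 cm³
m(Au) = 0.5256 × 19.30 = 10.14 g
n(Au) = 10.14 / 196.97 = 0.05148 mol; n(e⁻) = 3 × 0.05148 = 0.1544 mol
Q = 0.1544 × 96485 = 14900 C
t = 14900 / 0.195 = 76410 s = 1270 min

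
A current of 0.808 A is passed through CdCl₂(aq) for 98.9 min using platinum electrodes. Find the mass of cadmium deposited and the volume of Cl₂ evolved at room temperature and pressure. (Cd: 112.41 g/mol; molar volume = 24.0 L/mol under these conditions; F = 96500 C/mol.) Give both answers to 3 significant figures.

Q = 0.808 × 5934 = 4795 C; n(e⁻) = 4795 / 96500 = 0.04969 mol
Cathode: Cd²⁺ + 2e⁻ → Cd → n(Cd) = 0.04969/2 = 0.02485 mol → 2.79 g
Anode: 2Cl⁻ → Cl₂ + 2e⁻ → n(Cl₂) = 0.04969/2 = 0.02485 mol → 0.596 L

2.79 g Cd; 0.596 L Cl₂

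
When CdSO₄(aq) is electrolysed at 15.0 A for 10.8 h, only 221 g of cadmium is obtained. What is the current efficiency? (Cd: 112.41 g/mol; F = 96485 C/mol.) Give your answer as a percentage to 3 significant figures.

Q = 15.0 × 38880 = 5.832×10^5 C
n(e⁻) = 5.832×10^5 / 96485 = 6.044 mol
Cd²⁺ + 2e⁻ → Cd, so theoretical n(Cd) = 3.022 mol → 339.7 g
Efficiency = 221 / 339.7 = 0.6506 = 65.1%

65.1%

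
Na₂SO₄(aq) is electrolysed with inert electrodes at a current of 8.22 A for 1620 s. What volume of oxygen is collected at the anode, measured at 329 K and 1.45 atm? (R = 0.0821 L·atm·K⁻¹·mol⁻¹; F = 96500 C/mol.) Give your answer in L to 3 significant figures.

Q = 8.22 A × 1620 s = 13320 C
n(e⁻) = 13320 / 96500 = 0.1380 mol
2H₂O → O₂ + 4H⁺ + 4e⁻, so n(O₂) = 0.1380 / 4 = 0.03450 mol
V = nRT/P = 0.03450 × 0.0821 × 329 / 1.45 = 0.6427 L

0.643 L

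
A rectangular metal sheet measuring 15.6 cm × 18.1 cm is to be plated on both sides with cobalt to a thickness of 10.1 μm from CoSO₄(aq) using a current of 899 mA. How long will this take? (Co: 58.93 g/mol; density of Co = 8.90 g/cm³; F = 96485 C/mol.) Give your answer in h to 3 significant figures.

5.14 h

Plated area = 2 × 15.6 × 18.1 = 564.7 cm²
Volume = 564.7 × 10.1×10⁻⁴ cm = 0.5703 cm³
m(Co) = 0.5703 × 8.90 = 5.076 g
n(Co) = 5.076 / 58.93 = 0.08614 mol; n(e⁻) = 2 × 0.08614 = 0.1723 mol
Q = 0.1723 × 96485 = 16620 C
t = 16620 / 0.899 = 18490 s = 5.14 h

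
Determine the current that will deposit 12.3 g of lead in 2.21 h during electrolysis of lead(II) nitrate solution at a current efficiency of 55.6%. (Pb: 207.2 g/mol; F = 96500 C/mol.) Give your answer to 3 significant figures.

2.59 A

n(Pb) = 12.3 / 207.2 = 0.05936 mol
Pb²⁺ + 2e⁻ → Pb, so n(e⁻) = 2 × 0.05936 = 0.1187 mol
Q = 0.1187 × 96500 / 0.556 = 20600 C
I = Q / t = 20600 / 7956 s = 2.59 A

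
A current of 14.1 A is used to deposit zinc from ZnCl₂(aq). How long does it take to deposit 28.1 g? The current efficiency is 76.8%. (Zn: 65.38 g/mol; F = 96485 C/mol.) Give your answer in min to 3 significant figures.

128 min

n(Zn) = 28.1 / 65.38 = 0.4298 mol
Zn²⁺ + 2e⁻ → Zn, so n(e⁻) = 2 × 0.4298 = 0.8596 mol
Q = 0.8596 × 96485 / 0.768 = 1.080×10^5 C
t = Q / I = 1.080×10^5 / 14.1 = 7660 s = 128 min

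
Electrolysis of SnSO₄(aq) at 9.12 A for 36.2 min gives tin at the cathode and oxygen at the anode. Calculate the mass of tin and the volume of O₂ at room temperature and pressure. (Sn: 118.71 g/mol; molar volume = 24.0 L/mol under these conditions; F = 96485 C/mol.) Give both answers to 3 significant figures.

12.2 g Sn; 1.23 L O₂

Q = 9.12 × 2172 = 19810 C; n(e⁻) = 19810 / 96485 = 0.2053 mol
Cathode: Sn²⁺ + 2e⁻ → Sn → n(Sn) = 0.2053/2 = 0.1027 mol → 12.2 g
Anode: 2H₂O → O₂ + 4H⁺ + 4e⁻ → n(O₂) = 0.2053/4 = 0.05133 mol → 1.23 L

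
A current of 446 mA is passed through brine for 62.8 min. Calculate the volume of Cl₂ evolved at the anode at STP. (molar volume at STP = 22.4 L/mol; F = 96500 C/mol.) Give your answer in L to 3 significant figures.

0.195 L

Q = It = 0.446 × 3768 = 1681 C
n(e⁻) = 1681 / 96500 = 0.01742 mol
2Cl⁻ → Cl₂ + 2e⁻, so n(Cl₂) = 0.01742 / 2 = 0.008710 mol
V = 0.008710 × 22.4 = 0.1951 L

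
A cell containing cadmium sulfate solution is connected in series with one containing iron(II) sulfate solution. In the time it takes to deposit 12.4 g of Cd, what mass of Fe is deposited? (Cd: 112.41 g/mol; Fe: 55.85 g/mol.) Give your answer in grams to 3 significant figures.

6.16 g

n(Cd) = 12.4 / 112.41 = 0.1103 mol
Cd²⁺ + 2e⁻ → Cd, so n(e⁻) = 2 × 0.1103 = 0.2206 mol
Since the cells are in series, n(e⁻) in the Fe cell is also 0.2206 mol.
Fe²⁺ + 2e⁻ → Fe, so n(Fe) = 0.2206 / 2 = 0.1103 mol
m(Fe) = 0.1103 × 55.85 = 6.16 g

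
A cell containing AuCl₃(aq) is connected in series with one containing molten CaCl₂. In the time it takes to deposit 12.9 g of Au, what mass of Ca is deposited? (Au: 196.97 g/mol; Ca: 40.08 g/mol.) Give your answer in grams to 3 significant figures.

n(Au) = 12.9 / 196.97 = 0.06549 mol
Au³⁺ + 3e⁻ → Au, so n(e⁻) = 3 × 0.06549 = 0.1965 mol
Same current for the same time ⇒ same n(e⁻) = 0.1965 mol in both cells.
Ca²⁺ + 2e⁻ → Ca, so n(Ca) = 0.1965 / 2 = 0.09825 mol
m(Ca) = 0.09825 × 40.08 = 3.94 g

3.94 g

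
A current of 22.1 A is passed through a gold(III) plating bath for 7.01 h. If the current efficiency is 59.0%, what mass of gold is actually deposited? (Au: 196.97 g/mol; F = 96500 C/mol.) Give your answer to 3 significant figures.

Q = 22.1 × 25236 = 5.577×10^5 C
n(e⁻) = 5.577×10^5 / 96500 = 5.779 mol
Au³⁺ + 3e⁻ → Au, so theoretical m(Au) = 1.926 × 196.97 = 379.4 g
Actual mass = 59.0% × 379.4 = 224 g

224 g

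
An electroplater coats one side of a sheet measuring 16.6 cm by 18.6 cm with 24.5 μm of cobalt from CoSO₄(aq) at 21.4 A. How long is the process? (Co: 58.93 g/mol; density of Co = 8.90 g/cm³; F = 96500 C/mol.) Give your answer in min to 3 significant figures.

17.2 min

Plated area = 16.6 × 18.6 = 308.8 cm²
Volume = 308.8 × 24.5×10⁻⁴ cm = 0.7566 cm³
m(Co) = 0.7566 × 8.90 = 6.734 g
n(Co) = 6.734 / 58.93 = 0.1143 mol; n(e⁻) = 2 × 0.1143 = 0.2286 mol
Q = 0.2286 × 96500 = 22060 C
t = 22060 / 21.4 = 1031 s = 17.2 min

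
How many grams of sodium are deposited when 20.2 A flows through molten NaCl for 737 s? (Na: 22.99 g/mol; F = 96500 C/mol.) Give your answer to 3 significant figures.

3.55 g

Q = It = 20.2 × 737 = 14890 C
Moles of electrons = 14890 / 96500 = 0.1543 mol
Na⁺ + e⁻ → Na, so n(Na) = 0.1543 mol
m = 0.1543 × 22.99 = 3.55 g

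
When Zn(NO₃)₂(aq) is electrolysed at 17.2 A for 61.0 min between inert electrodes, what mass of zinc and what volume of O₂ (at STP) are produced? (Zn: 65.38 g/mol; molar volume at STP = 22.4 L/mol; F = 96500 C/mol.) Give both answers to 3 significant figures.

Q = 17.2 × 3660 = 62950 C; n(e⁻) = 62950 / 96500 = 0.6523 mol
Cathode: Zn²⁺ + 2e⁻ → Zn → n(Zn) = 0.6523/2 = 0.3262 mol → 21.3 g
Anode: 2H₂O → O₂ + 4H⁺ + 4e⁻ → n(O₂) = 0.6523/4 = 0.1631 mol → 3.65 L

21.3 g Zn; 3.65 L O₂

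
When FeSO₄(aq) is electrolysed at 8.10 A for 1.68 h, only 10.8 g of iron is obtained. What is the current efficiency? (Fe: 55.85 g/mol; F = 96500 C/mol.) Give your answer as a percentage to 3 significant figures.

Q = 8.10 × 6048 = 48990 C
n(e⁻) = 48990 / 96500 = 0.5077 mol
Fe²⁺ + 2e⁻ → Fe, so theoretical n(Fe) = 0.2539 mol → 14.18 g
Efficiency = 10.8 / 14.18 = 0.7616 = 76.2%

76.2%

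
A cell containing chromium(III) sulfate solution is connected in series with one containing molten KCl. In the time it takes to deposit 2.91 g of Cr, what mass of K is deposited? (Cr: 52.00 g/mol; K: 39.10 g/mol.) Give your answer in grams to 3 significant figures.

6.56 g

n(Cr) = 2.91 / 52.00 = 0.05596 mol
Cr³⁺ + 3e⁻ → Cr, so n(e⁻) = 3 × 0.05596 = 0.1679 mol
Same current for the same time ⇒ same n(e⁻) = 0.1679 mol in both cells.
K⁺ + e⁻ → K, so n(K) = 0.1679 mol
m(K) = 0.1679 × 39.10 = 6.56 g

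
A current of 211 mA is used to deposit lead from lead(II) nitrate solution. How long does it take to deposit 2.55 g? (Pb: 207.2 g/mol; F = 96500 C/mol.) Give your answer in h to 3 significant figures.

3.13 h

n(Pb) = 2.55 / 207.2 = 0.01231 mol
Pb²⁺ + 2e⁻ → Pb, so n(e⁻) = 2 × 0.01231 = 0.02462 mol
Q = 0.02462 × 96500 = 2376 C
t = Q / I = 2376 / 0.211 = 11260 s = 3.13 h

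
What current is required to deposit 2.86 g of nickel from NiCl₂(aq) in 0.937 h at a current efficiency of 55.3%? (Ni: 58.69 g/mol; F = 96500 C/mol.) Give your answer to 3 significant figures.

5.04 A

n(Ni) = 2.86 / 58.69 = 0.04873 mol
Ni²⁺ + 2e⁻ → Ni, so n(e⁻) = 2 × 0.04873 = 0.09746 mol
Q = 0.09746 × 96500 / 0.553 = 17010 C
I = Q / t = 17010 / 3373.2 s = 5.04 A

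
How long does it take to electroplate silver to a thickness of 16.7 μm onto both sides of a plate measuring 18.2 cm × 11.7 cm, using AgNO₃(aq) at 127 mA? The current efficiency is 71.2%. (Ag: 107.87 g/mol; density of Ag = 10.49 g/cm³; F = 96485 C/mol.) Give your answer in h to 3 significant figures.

Plated area = 2 × 18.2 × 11.7 = 425.9 cm²
Volume = 425.9 × 16.7×10⁻⁴ cm = 0.7113 cm³
m(Ag) = 0.7113 × 10.49 = 7.462 g
n(Ag) = 7.462 / 107.87 = 0.06918 mol; n(e⁻) = 0.06918 mol
Q = 0.06918 × 96485 / 0.712 = 9375 C
t = 9375 / 0.127 = 73820 s = 20.5 h

20.5 h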